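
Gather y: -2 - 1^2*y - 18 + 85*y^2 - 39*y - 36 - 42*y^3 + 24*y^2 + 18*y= -42*y^3 + 109*y^2 - 22*y - 56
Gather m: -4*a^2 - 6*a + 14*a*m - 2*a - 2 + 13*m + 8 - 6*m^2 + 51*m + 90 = -4*a^2 - 8*a - 6*m^2 + m*(14*a + 64) + 96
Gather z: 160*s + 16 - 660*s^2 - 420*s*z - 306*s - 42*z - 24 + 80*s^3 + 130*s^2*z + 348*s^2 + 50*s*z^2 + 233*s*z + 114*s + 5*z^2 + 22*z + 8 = 80*s^3 - 312*s^2 - 32*s + z^2*(50*s + 5) + z*(130*s^2 - 187*s - 20)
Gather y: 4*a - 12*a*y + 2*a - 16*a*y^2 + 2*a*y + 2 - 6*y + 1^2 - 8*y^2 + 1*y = 6*a + y^2*(-16*a - 8) + y*(-10*a - 5) + 3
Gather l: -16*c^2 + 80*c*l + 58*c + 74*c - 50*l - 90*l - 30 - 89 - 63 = -16*c^2 + 132*c + l*(80*c - 140) - 182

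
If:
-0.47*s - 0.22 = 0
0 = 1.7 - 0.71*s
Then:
No Solution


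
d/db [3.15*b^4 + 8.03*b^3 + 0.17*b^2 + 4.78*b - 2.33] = 12.6*b^3 + 24.09*b^2 + 0.34*b + 4.78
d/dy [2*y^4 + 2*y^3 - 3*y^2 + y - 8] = 8*y^3 + 6*y^2 - 6*y + 1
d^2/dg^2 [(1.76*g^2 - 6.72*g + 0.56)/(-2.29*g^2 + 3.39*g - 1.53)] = (43.154592*g^3 + 19.3788959999999*g^2 - 115.185168*g + 52.522272)/(12.008989*g^6 - 53.332497*g^5 + 103.021146*g^4 - 110.223477*g^3 + 68.830722*g^2 - 23.806953*g + 3.581577)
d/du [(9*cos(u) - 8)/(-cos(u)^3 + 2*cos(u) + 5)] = 4*(-220*sin(u) - 18*sin(2*u) + 24*sin(3*u) - 9*sin(4*u))/(5*cos(u) - cos(3*u) + 20)^2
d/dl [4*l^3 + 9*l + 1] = 12*l^2 + 9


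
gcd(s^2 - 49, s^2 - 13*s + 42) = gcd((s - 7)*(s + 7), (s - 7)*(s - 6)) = s - 7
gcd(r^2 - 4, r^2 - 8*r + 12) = r - 2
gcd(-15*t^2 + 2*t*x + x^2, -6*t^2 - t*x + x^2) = -3*t + x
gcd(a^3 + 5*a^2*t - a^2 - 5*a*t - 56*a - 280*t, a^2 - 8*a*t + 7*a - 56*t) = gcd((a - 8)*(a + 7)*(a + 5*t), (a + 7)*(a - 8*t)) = a + 7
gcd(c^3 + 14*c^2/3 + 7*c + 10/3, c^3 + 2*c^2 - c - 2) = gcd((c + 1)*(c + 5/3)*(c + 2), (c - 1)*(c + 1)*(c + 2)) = c^2 + 3*c + 2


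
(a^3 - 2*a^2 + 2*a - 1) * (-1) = -a^3 + 2*a^2 - 2*a + 1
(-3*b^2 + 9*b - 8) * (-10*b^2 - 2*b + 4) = 30*b^4 - 84*b^3 + 50*b^2 + 52*b - 32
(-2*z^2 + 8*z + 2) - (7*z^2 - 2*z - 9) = -9*z^2 + 10*z + 11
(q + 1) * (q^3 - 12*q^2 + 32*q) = q^4 - 11*q^3 + 20*q^2 + 32*q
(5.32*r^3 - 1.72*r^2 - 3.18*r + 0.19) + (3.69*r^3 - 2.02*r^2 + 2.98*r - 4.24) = 9.01*r^3 - 3.74*r^2 - 0.2*r - 4.05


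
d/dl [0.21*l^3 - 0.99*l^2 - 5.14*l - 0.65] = 0.63*l^2 - 1.98*l - 5.14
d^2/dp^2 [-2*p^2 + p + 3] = -4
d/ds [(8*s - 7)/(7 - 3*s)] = 35/(3*s - 7)^2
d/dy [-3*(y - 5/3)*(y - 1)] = 8 - 6*y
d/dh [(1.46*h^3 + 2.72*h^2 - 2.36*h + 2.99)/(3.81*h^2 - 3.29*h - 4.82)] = (5.5626*h^4 - 9.6068*h^3 - 21.0688*h^2 - 49.0046*h + 21.2123)/(14.5161*h^4 - 25.0698*h^3 - 25.9043*h^2 + 31.7156*h + 23.2324)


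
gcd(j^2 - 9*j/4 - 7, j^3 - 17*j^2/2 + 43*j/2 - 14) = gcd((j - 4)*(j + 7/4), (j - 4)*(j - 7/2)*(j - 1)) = j - 4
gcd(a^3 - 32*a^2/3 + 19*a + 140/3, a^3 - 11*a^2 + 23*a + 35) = a^2 - 12*a + 35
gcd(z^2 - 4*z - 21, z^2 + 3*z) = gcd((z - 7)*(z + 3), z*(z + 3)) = z + 3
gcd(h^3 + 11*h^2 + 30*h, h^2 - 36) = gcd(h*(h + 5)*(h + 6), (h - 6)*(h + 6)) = h + 6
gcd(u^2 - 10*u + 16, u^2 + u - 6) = u - 2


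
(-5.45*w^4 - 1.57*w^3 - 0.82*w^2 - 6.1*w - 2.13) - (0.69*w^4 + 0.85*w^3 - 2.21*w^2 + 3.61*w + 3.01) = -6.14*w^4 - 2.42*w^3 + 1.39*w^2 - 9.71*w - 5.14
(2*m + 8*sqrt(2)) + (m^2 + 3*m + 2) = m^2 + 5*m + 2 + 8*sqrt(2)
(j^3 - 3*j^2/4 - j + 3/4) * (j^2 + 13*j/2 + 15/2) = j^5 + 23*j^4/4 + 13*j^3/8 - 91*j^2/8 - 21*j/8 + 45/8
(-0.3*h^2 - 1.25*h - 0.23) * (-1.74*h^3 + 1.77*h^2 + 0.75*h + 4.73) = 0.522*h^5 + 1.644*h^4 - 2.0373*h^3 - 2.7636*h^2 - 6.085*h - 1.0879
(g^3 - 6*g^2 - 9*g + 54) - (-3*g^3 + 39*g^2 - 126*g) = 4*g^3 - 45*g^2 + 117*g + 54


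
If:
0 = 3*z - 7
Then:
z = 7/3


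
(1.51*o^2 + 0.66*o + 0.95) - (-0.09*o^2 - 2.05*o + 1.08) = 1.6*o^2 + 2.71*o - 0.13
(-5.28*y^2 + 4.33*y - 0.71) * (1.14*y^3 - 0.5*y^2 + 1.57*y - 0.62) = -6.0192*y^5 + 7.5762*y^4 - 11.264*y^3 + 10.4267*y^2 - 3.7993*y + 0.4402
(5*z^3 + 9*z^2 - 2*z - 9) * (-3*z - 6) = -15*z^4 - 57*z^3 - 48*z^2 + 39*z + 54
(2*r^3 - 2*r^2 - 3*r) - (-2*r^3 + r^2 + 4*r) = 4*r^3 - 3*r^2 - 7*r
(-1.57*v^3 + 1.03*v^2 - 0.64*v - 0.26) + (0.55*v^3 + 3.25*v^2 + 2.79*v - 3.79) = -1.02*v^3 + 4.28*v^2 + 2.15*v - 4.05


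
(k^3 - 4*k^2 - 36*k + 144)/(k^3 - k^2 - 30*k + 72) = (k - 6)/(k - 3)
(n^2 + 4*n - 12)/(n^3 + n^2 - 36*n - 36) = (n - 2)/(n^2 - 5*n - 6)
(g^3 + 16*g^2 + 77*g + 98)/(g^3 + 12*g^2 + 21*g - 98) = (g + 2)/(g - 2)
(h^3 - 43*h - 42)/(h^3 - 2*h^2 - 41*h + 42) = (h + 1)/(h - 1)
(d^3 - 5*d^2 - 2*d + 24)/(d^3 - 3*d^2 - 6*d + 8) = (d - 3)/(d - 1)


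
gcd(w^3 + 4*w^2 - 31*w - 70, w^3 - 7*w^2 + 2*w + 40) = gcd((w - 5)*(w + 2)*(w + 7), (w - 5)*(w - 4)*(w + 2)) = w^2 - 3*w - 10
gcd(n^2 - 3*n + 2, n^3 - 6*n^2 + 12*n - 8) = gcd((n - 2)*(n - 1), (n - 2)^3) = n - 2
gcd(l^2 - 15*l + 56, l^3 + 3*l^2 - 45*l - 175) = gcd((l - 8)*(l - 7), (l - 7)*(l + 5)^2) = l - 7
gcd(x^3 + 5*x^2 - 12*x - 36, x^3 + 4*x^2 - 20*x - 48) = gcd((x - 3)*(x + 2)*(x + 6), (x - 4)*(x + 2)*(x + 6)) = x^2 + 8*x + 12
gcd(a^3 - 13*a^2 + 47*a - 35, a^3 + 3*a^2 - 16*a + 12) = a - 1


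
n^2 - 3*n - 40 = (n - 8)*(n + 5)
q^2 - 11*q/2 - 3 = (q - 6)*(q + 1/2)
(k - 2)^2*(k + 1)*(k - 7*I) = k^4 - 3*k^3 - 7*I*k^3 + 21*I*k^2 + 4*k - 28*I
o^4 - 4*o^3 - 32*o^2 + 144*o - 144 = (o - 6)*(o - 2)^2*(o + 6)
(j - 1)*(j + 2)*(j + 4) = j^3 + 5*j^2 + 2*j - 8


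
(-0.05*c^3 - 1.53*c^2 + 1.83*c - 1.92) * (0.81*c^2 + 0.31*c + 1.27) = -0.0405*c^5 - 1.2548*c^4 + 0.9445*c^3 - 2.931*c^2 + 1.7289*c - 2.4384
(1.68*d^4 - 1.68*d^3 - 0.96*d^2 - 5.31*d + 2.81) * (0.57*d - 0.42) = 0.9576*d^5 - 1.6632*d^4 + 0.1584*d^3 - 2.6235*d^2 + 3.8319*d - 1.1802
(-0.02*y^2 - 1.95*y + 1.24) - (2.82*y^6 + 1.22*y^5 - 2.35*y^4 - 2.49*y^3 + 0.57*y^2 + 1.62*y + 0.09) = -2.82*y^6 - 1.22*y^5 + 2.35*y^4 + 2.49*y^3 - 0.59*y^2 - 3.57*y + 1.15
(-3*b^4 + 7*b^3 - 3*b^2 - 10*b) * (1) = -3*b^4 + 7*b^3 - 3*b^2 - 10*b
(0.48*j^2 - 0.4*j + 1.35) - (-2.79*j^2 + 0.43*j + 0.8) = 3.27*j^2 - 0.83*j + 0.55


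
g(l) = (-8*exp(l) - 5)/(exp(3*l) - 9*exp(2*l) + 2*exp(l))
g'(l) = (-8*exp(l) - 5)*(-3*exp(3*l) + 18*exp(2*l) - 2*exp(l))/(exp(3*l) - 9*exp(2*l) + 2*exp(l))^2 - 8*exp(l)/(exp(3*l) - 9*exp(2*l) + 2*exp(l)) = (16*exp(3*l) - 57*exp(2*l) - 90*exp(l) + 10)*exp(-l)/(exp(4*l) - 18*exp(3*l) + 85*exp(2*l) - 36*exp(l) + 4)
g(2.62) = -0.12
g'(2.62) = 0.48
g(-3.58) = -107.07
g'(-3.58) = 87.25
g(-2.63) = -57.04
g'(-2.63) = 24.30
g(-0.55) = 5.83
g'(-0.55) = -12.26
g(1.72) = 0.52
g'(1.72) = 0.32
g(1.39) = 0.51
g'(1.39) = -0.18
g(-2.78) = -61.29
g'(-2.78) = 32.41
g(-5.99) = -1013.96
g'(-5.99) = 998.36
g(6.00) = 0.00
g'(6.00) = 0.00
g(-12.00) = -406902.23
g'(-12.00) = 406886.98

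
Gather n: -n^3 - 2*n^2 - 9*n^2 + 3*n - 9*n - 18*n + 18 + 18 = -n^3 - 11*n^2 - 24*n + 36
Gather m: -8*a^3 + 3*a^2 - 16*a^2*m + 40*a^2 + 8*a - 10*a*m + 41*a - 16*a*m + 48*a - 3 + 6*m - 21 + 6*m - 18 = -8*a^3 + 43*a^2 + 97*a + m*(-16*a^2 - 26*a + 12) - 42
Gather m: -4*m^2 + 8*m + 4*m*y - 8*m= -4*m^2 + 4*m*y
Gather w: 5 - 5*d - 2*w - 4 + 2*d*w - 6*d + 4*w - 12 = -11*d + w*(2*d + 2) - 11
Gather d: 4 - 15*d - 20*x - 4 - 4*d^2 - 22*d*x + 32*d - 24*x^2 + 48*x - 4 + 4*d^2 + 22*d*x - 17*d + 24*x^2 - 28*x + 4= 0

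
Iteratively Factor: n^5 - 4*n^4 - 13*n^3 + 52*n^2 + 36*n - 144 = (n + 2)*(n^4 - 6*n^3 - n^2 + 54*n - 72) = (n - 2)*(n + 2)*(n^3 - 4*n^2 - 9*n + 36) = (n - 2)*(n + 2)*(n + 3)*(n^2 - 7*n + 12) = (n - 4)*(n - 2)*(n + 2)*(n + 3)*(n - 3)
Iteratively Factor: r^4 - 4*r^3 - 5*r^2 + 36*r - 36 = (r + 3)*(r^3 - 7*r^2 + 16*r - 12) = (r - 2)*(r + 3)*(r^2 - 5*r + 6) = (r - 3)*(r - 2)*(r + 3)*(r - 2)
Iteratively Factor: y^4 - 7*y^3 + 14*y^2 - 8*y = (y - 4)*(y^3 - 3*y^2 + 2*y) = (y - 4)*(y - 1)*(y^2 - 2*y) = y*(y - 4)*(y - 1)*(y - 2)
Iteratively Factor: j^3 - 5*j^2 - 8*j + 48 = (j - 4)*(j^2 - j - 12) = (j - 4)*(j + 3)*(j - 4)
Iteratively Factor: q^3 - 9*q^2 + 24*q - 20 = (q - 2)*(q^2 - 7*q + 10) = (q - 2)^2*(q - 5)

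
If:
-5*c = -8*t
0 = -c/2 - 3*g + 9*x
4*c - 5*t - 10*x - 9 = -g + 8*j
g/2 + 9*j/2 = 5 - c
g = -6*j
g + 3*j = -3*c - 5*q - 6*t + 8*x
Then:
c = 792/265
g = -2132/265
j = 1066/795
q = -5768/795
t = 99/53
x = -400/159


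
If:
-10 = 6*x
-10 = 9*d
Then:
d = -10/9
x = -5/3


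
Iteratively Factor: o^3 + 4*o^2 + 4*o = (o + 2)*(o^2 + 2*o) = (o + 2)^2*(o)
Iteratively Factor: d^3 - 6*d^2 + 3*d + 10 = (d - 2)*(d^2 - 4*d - 5) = (d - 5)*(d - 2)*(d + 1)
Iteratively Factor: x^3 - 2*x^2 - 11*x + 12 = (x - 4)*(x^2 + 2*x - 3) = (x - 4)*(x + 3)*(x - 1)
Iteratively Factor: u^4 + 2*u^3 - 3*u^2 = (u)*(u^3 + 2*u^2 - 3*u) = u^2*(u^2 + 2*u - 3) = u^2*(u + 3)*(u - 1)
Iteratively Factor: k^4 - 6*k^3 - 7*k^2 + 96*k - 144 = (k + 4)*(k^3 - 10*k^2 + 33*k - 36) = (k - 4)*(k + 4)*(k^2 - 6*k + 9) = (k - 4)*(k - 3)*(k + 4)*(k - 3)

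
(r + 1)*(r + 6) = r^2 + 7*r + 6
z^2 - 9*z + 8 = (z - 8)*(z - 1)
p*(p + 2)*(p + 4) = p^3 + 6*p^2 + 8*p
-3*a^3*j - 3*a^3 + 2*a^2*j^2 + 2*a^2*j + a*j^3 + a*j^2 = (-a + j)*(3*a + j)*(a*j + a)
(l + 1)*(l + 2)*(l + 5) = l^3 + 8*l^2 + 17*l + 10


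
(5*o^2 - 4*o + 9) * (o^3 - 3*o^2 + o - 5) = 5*o^5 - 19*o^4 + 26*o^3 - 56*o^2 + 29*o - 45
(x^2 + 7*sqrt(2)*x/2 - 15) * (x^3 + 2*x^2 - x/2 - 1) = x^5 + 2*x^4 + 7*sqrt(2)*x^4/2 - 31*x^3/2 + 7*sqrt(2)*x^3 - 31*x^2 - 7*sqrt(2)*x^2/4 - 7*sqrt(2)*x/2 + 15*x/2 + 15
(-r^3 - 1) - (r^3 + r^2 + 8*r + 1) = -2*r^3 - r^2 - 8*r - 2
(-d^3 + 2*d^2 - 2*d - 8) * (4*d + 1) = -4*d^4 + 7*d^3 - 6*d^2 - 34*d - 8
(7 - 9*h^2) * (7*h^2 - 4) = -63*h^4 + 85*h^2 - 28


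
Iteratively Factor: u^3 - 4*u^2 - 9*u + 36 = (u - 3)*(u^2 - u - 12) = (u - 4)*(u - 3)*(u + 3)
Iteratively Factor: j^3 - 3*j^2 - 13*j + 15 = (j + 3)*(j^2 - 6*j + 5) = (j - 1)*(j + 3)*(j - 5)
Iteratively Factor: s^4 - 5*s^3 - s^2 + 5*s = (s + 1)*(s^3 - 6*s^2 + 5*s) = (s - 5)*(s + 1)*(s^2 - s) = (s - 5)*(s - 1)*(s + 1)*(s)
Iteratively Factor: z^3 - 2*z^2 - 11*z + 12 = (z - 4)*(z^2 + 2*z - 3) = (z - 4)*(z - 1)*(z + 3)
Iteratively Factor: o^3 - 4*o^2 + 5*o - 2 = (o - 1)*(o^2 - 3*o + 2) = (o - 1)^2*(o - 2)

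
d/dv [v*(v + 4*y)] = 2*v + 4*y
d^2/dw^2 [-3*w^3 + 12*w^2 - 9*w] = 24 - 18*w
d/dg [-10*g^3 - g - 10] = -30*g^2 - 1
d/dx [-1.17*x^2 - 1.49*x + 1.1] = -2.34*x - 1.49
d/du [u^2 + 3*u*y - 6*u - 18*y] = 2*u + 3*y - 6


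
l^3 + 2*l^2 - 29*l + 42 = (l - 3)*(l - 2)*(l + 7)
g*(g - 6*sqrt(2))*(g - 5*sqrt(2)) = g^3 - 11*sqrt(2)*g^2 + 60*g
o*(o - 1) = o^2 - o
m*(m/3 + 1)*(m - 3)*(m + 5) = m^4/3 + 5*m^3/3 - 3*m^2 - 15*m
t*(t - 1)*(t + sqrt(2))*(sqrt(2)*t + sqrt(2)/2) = sqrt(2)*t^4 - sqrt(2)*t^3/2 + 2*t^3 - t^2 - sqrt(2)*t^2/2 - t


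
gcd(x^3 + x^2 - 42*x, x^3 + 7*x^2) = x^2 + 7*x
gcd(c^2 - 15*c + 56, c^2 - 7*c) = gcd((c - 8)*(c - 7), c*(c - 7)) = c - 7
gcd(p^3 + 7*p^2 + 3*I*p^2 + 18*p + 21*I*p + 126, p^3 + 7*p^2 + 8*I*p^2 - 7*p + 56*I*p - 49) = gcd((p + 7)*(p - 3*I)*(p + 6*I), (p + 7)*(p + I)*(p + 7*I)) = p + 7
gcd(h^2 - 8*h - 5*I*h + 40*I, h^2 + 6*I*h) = 1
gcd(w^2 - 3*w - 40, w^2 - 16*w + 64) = w - 8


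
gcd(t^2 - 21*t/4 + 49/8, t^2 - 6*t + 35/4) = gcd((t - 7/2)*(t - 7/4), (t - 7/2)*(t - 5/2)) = t - 7/2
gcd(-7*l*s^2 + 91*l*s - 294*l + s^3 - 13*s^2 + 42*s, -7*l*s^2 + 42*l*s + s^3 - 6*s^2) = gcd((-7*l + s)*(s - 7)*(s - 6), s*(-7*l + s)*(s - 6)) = -7*l*s + 42*l + s^2 - 6*s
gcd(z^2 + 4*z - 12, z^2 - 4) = z - 2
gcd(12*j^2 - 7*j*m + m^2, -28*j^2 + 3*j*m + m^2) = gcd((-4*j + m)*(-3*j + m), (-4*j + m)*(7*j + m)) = 4*j - m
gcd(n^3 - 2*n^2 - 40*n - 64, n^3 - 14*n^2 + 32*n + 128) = n^2 - 6*n - 16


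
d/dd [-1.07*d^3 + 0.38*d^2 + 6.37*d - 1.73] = -3.21*d^2 + 0.76*d + 6.37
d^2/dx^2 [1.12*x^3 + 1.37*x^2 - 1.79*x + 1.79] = 6.72*x + 2.74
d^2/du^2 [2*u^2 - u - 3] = 4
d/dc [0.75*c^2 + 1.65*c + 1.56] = 1.5*c + 1.65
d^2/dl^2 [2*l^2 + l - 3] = 4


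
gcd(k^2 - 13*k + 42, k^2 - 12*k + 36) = k - 6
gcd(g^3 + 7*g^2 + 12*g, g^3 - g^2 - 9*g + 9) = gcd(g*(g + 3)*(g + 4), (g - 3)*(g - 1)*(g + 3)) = g + 3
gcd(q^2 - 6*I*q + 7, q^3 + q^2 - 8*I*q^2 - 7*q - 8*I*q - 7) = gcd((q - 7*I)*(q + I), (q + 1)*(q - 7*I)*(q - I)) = q - 7*I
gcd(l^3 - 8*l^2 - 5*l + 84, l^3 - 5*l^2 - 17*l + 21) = l^2 - 4*l - 21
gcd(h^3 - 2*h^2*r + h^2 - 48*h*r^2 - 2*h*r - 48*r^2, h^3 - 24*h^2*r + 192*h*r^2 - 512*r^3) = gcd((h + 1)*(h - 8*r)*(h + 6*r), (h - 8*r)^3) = -h + 8*r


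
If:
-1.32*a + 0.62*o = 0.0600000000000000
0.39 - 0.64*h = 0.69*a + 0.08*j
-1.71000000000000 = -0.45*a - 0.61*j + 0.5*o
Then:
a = 0.46969696969697*o - 0.0454545454545455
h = 0.303779340536513 - 0.565538841281669*o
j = 0.47317436661699*o + 2.83681073025335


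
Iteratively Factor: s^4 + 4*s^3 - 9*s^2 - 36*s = (s + 4)*(s^3 - 9*s) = (s + 3)*(s + 4)*(s^2 - 3*s) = s*(s + 3)*(s + 4)*(s - 3)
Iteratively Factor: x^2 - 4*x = (x)*(x - 4)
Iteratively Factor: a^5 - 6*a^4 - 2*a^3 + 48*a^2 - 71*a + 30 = (a - 5)*(a^4 - a^3 - 7*a^2 + 13*a - 6) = (a - 5)*(a - 2)*(a^3 + a^2 - 5*a + 3) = (a - 5)*(a - 2)*(a + 3)*(a^2 - 2*a + 1) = (a - 5)*(a - 2)*(a - 1)*(a + 3)*(a - 1)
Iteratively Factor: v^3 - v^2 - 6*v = (v - 3)*(v^2 + 2*v) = v*(v - 3)*(v + 2)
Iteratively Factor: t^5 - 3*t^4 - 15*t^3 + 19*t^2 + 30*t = (t - 2)*(t^4 - t^3 - 17*t^2 - 15*t) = (t - 2)*(t + 3)*(t^3 - 4*t^2 - 5*t) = (t - 2)*(t + 1)*(t + 3)*(t^2 - 5*t) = (t - 5)*(t - 2)*(t + 1)*(t + 3)*(t)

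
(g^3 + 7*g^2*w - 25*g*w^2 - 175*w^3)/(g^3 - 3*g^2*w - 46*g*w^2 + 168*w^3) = (g^2 - 25*w^2)/(g^2 - 10*g*w + 24*w^2)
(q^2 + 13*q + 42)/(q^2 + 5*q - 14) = (q + 6)/(q - 2)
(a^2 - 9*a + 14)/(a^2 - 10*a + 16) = (a - 7)/(a - 8)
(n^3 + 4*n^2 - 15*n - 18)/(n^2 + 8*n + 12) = (n^2 - 2*n - 3)/(n + 2)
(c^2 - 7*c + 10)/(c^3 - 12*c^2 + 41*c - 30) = (c - 2)/(c^2 - 7*c + 6)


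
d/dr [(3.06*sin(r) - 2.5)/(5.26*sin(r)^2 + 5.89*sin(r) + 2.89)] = (-16.0956*sin(r)^2 + 26.3*sin(r) + 23.5684)*cos(r)/(27.6676*sin(r)^4 + 61.9628*sin(r)^3 + 65.0949*sin(r)^2 + 34.0442*sin(r) + 8.3521)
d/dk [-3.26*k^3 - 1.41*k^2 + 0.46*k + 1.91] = -9.78*k^2 - 2.82*k + 0.46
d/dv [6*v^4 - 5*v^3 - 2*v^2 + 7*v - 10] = 24*v^3 - 15*v^2 - 4*v + 7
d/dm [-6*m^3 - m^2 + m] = -18*m^2 - 2*m + 1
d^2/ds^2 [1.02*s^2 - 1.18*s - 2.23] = 2.04000000000000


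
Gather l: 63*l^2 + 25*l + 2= 63*l^2 + 25*l + 2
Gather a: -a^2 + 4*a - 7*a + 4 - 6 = -a^2 - 3*a - 2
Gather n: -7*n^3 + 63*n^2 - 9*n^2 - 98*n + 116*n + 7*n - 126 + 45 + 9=-7*n^3 + 54*n^2 + 25*n - 72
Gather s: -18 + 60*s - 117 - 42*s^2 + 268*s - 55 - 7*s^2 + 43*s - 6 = -49*s^2 + 371*s - 196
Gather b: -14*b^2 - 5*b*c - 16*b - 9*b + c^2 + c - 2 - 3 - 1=-14*b^2 + b*(-5*c - 25) + c^2 + c - 6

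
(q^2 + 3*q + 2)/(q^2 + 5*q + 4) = (q + 2)/(q + 4)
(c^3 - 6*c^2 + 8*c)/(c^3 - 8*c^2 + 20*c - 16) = c/(c - 2)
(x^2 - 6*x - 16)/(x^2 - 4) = (x - 8)/(x - 2)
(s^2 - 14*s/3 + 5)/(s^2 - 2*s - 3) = (s - 5/3)/(s + 1)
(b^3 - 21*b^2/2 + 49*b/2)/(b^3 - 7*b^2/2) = (b - 7)/b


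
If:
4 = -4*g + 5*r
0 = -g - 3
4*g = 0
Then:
No Solution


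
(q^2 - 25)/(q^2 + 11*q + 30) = (q - 5)/(q + 6)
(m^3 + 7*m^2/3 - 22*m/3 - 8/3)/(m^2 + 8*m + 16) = (3*m^2 - 5*m - 2)/(3*(m + 4))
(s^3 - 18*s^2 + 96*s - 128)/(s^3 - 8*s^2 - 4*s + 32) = (s - 8)/(s + 2)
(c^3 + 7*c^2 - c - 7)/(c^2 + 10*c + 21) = (c^2 - 1)/(c + 3)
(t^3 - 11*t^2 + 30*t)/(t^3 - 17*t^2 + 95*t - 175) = t*(t - 6)/(t^2 - 12*t + 35)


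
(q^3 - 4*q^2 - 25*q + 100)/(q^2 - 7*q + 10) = (q^2 + q - 20)/(q - 2)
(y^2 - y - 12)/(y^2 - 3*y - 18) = (y - 4)/(y - 6)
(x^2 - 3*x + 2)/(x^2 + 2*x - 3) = (x - 2)/(x + 3)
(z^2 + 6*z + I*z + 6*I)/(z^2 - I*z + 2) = (z + 6)/(z - 2*I)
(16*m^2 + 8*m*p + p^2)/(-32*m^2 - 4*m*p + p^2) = (4*m + p)/(-8*m + p)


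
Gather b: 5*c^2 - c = 5*c^2 - c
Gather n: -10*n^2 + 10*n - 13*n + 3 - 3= -10*n^2 - 3*n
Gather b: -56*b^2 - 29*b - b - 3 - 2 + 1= -56*b^2 - 30*b - 4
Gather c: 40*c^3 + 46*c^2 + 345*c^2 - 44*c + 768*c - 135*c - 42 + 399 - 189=40*c^3 + 391*c^2 + 589*c + 168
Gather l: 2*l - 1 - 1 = 2*l - 2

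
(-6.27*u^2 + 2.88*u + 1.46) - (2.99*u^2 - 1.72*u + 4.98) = -9.26*u^2 + 4.6*u - 3.52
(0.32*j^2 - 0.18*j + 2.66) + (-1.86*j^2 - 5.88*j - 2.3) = -1.54*j^2 - 6.06*j + 0.36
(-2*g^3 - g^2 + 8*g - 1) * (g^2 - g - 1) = -2*g^5 + g^4 + 11*g^3 - 8*g^2 - 7*g + 1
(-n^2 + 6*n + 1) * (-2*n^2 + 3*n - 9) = 2*n^4 - 15*n^3 + 25*n^2 - 51*n - 9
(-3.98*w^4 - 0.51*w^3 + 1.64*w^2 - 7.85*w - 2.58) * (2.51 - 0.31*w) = 1.2338*w^5 - 9.8317*w^4 - 1.7885*w^3 + 6.5499*w^2 - 18.9037*w - 6.4758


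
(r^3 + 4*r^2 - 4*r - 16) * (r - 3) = r^4 + r^3 - 16*r^2 - 4*r + 48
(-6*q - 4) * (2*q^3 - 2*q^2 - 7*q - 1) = -12*q^4 + 4*q^3 + 50*q^2 + 34*q + 4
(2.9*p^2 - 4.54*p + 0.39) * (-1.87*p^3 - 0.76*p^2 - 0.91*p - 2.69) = -5.423*p^5 + 6.2858*p^4 + 0.0821000000000005*p^3 - 3.966*p^2 + 11.8577*p - 1.0491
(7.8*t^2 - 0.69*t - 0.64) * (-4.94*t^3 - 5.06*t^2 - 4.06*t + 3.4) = -38.532*t^5 - 36.0594*t^4 - 25.015*t^3 + 32.5598*t^2 + 0.2524*t - 2.176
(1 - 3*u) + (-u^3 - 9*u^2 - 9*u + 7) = -u^3 - 9*u^2 - 12*u + 8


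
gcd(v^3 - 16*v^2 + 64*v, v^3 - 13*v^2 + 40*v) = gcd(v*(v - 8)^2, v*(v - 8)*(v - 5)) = v^2 - 8*v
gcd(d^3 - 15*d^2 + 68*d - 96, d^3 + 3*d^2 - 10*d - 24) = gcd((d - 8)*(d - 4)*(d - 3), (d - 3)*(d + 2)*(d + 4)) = d - 3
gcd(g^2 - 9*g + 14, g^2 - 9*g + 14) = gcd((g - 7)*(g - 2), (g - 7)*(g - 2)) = g^2 - 9*g + 14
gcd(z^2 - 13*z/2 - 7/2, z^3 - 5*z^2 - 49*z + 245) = z - 7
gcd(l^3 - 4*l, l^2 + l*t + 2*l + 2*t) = l + 2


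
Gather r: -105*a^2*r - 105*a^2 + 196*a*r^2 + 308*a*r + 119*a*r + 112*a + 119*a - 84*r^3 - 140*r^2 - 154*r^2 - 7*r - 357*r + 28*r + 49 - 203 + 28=-105*a^2 + 231*a - 84*r^3 + r^2*(196*a - 294) + r*(-105*a^2 + 427*a - 336) - 126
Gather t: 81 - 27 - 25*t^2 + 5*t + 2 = -25*t^2 + 5*t + 56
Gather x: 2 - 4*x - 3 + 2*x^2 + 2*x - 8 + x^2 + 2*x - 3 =3*x^2 - 12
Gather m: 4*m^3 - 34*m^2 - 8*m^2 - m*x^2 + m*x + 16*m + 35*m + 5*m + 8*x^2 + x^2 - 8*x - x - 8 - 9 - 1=4*m^3 - 42*m^2 + m*(-x^2 + x + 56) + 9*x^2 - 9*x - 18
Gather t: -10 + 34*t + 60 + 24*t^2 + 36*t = 24*t^2 + 70*t + 50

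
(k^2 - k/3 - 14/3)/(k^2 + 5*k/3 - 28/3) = (k + 2)/(k + 4)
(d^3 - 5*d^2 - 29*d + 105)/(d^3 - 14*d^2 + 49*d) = (d^2 + 2*d - 15)/(d*(d - 7))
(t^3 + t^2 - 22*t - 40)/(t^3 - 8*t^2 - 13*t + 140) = (t + 2)/(t - 7)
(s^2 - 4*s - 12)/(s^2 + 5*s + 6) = (s - 6)/(s + 3)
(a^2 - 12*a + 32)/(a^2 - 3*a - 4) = (a - 8)/(a + 1)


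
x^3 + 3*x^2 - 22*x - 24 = (x - 4)*(x + 1)*(x + 6)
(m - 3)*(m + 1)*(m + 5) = m^3 + 3*m^2 - 13*m - 15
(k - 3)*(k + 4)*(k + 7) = k^3 + 8*k^2 - 5*k - 84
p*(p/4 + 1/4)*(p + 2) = p^3/4 + 3*p^2/4 + p/2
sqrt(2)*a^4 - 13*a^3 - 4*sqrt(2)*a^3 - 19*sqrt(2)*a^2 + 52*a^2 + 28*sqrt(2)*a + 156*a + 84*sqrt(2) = (a - 6)*(a + 2)*(a - 7*sqrt(2))*(sqrt(2)*a + 1)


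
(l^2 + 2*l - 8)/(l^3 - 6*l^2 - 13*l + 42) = (l + 4)/(l^2 - 4*l - 21)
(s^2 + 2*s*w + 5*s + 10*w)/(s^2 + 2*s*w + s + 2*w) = (s + 5)/(s + 1)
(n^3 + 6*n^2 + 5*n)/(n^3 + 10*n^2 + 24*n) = (n^2 + 6*n + 5)/(n^2 + 10*n + 24)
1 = 1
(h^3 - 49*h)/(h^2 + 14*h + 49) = h*(h - 7)/(h + 7)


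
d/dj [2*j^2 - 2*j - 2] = 4*j - 2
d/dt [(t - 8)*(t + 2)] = 2*t - 6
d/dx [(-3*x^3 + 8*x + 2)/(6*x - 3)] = (-4*x^3 + 3*x^2 - 4)/(4*x^2 - 4*x + 1)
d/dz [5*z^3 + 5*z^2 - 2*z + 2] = 15*z^2 + 10*z - 2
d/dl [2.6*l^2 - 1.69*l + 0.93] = 5.2*l - 1.69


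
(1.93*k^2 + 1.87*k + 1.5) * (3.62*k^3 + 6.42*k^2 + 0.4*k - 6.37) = 6.9866*k^5 + 19.16*k^4 + 18.2074*k^3 - 1.9161*k^2 - 11.3119*k - 9.555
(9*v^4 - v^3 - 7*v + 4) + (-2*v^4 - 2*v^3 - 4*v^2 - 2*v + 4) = 7*v^4 - 3*v^3 - 4*v^2 - 9*v + 8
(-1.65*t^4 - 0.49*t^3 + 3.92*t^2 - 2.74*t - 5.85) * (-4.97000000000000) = 8.2005*t^4 + 2.4353*t^3 - 19.4824*t^2 + 13.6178*t + 29.0745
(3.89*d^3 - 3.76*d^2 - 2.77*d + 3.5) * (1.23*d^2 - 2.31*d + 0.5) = 4.7847*d^5 - 13.6107*d^4 + 7.2235*d^3 + 8.8237*d^2 - 9.47*d + 1.75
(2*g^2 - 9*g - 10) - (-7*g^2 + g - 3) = 9*g^2 - 10*g - 7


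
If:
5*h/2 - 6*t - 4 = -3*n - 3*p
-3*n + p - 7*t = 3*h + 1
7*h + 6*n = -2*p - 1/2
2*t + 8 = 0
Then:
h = -5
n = 79/8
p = -99/8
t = -4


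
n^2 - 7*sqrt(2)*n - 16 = (n - 8*sqrt(2))*(n + sqrt(2))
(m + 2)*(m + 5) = m^2 + 7*m + 10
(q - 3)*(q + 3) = q^2 - 9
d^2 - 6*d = d*(d - 6)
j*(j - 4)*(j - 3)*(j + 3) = j^4 - 4*j^3 - 9*j^2 + 36*j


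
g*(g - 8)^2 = g^3 - 16*g^2 + 64*g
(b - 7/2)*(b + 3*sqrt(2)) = b^2 - 7*b/2 + 3*sqrt(2)*b - 21*sqrt(2)/2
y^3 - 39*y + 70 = (y - 5)*(y - 2)*(y + 7)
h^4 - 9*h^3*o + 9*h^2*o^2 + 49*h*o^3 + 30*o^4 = (h - 6*o)*(h - 5*o)*(h + o)^2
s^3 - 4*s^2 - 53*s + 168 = (s - 8)*(s - 3)*(s + 7)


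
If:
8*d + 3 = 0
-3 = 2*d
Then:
No Solution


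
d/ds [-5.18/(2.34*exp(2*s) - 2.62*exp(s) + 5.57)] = (24.2424*exp(s) - 13.5716)*exp(s)/(2.34*exp(2*s) - 2.62*exp(s) + 5.57)^2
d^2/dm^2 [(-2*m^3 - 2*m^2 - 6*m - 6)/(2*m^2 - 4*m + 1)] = 4*(-34*m^3 - 18*m^2 + 87*m - 55)/(8*m^6 - 48*m^5 + 108*m^4 - 112*m^3 + 54*m^2 - 12*m + 1)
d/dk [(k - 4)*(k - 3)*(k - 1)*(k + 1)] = 4*k^3 - 21*k^2 + 22*k + 7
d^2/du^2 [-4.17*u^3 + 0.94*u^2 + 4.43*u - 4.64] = 1.88 - 25.02*u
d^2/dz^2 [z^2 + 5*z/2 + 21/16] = 2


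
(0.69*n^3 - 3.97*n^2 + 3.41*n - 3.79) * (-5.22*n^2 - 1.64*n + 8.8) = -3.6018*n^5 + 19.5918*n^4 - 5.2174*n^3 - 20.7446*n^2 + 36.2236*n - 33.352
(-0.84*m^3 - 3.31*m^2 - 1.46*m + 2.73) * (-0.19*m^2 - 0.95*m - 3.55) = 0.1596*m^5 + 1.4269*m^4 + 6.4039*m^3 + 12.6188*m^2 + 2.5895*m - 9.6915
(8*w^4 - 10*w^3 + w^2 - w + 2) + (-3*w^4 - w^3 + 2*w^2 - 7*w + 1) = 5*w^4 - 11*w^3 + 3*w^2 - 8*w + 3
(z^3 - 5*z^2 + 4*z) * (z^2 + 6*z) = z^5 + z^4 - 26*z^3 + 24*z^2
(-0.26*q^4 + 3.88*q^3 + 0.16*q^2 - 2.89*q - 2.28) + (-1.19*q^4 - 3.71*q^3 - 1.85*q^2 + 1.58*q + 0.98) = -1.45*q^4 + 0.17*q^3 - 1.69*q^2 - 1.31*q - 1.3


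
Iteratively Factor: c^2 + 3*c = (c + 3)*(c)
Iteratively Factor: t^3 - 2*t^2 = (t)*(t^2 - 2*t) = t*(t - 2)*(t)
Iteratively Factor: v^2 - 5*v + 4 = (v - 4)*(v - 1)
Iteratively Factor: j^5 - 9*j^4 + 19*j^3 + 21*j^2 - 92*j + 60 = (j - 5)*(j^4 - 4*j^3 - j^2 + 16*j - 12) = (j - 5)*(j - 3)*(j^3 - j^2 - 4*j + 4) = (j - 5)*(j - 3)*(j - 2)*(j^2 + j - 2) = (j - 5)*(j - 3)*(j - 2)*(j + 2)*(j - 1)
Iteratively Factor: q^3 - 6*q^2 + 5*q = (q - 1)*(q^2 - 5*q) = (q - 5)*(q - 1)*(q)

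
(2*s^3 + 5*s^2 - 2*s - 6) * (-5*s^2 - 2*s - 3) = -10*s^5 - 29*s^4 - 6*s^3 + 19*s^2 + 18*s + 18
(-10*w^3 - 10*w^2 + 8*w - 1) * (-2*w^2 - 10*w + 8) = 20*w^5 + 120*w^4 + 4*w^3 - 158*w^2 + 74*w - 8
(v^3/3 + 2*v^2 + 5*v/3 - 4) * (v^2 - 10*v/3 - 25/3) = v^5/3 + 8*v^4/9 - 70*v^3/9 - 236*v^2/9 - 5*v/9 + 100/3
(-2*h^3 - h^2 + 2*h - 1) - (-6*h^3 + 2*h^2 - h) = 4*h^3 - 3*h^2 + 3*h - 1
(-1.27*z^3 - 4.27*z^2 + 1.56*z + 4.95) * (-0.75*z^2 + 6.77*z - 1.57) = 0.9525*z^5 - 5.3954*z^4 - 28.084*z^3 + 13.5526*z^2 + 31.0623*z - 7.7715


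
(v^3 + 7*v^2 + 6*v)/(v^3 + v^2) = (v + 6)/v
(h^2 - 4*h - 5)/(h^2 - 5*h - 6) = (h - 5)/(h - 6)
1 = 1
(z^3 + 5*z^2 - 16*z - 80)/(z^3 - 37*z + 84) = (z^2 + 9*z + 20)/(z^2 + 4*z - 21)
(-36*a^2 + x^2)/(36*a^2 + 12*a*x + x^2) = (-6*a + x)/(6*a + x)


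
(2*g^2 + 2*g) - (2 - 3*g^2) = 5*g^2 + 2*g - 2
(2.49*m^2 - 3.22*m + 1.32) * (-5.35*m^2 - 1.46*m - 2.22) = -13.3215*m^4 + 13.5916*m^3 - 7.8886*m^2 + 5.2212*m - 2.9304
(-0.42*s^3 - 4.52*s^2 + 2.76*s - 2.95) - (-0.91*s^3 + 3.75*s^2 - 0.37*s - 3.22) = 0.49*s^3 - 8.27*s^2 + 3.13*s + 0.27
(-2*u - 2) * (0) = 0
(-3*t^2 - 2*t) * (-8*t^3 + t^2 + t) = 24*t^5 + 13*t^4 - 5*t^3 - 2*t^2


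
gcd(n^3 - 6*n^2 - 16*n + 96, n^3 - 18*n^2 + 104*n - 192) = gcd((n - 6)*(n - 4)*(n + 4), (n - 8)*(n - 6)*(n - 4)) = n^2 - 10*n + 24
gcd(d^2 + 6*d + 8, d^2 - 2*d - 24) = d + 4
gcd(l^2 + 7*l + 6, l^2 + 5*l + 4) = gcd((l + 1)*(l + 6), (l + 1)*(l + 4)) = l + 1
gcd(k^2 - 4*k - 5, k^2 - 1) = k + 1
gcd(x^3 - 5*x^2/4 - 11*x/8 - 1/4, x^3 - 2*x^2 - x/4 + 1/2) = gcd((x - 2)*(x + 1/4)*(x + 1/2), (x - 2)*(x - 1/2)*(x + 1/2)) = x^2 - 3*x/2 - 1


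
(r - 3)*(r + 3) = r^2 - 9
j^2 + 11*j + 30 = (j + 5)*(j + 6)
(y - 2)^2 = y^2 - 4*y + 4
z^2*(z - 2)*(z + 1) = z^4 - z^3 - 2*z^2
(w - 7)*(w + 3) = w^2 - 4*w - 21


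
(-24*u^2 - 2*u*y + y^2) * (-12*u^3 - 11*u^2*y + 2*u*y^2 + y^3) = 288*u^5 + 288*u^4*y - 38*u^3*y^2 - 39*u^2*y^3 + y^5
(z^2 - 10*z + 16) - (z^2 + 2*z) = 16 - 12*z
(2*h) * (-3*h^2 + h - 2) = -6*h^3 + 2*h^2 - 4*h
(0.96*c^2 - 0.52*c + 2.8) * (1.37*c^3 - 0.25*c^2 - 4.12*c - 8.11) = 1.3152*c^5 - 0.9524*c^4 + 0.0107999999999998*c^3 - 6.3432*c^2 - 7.3188*c - 22.708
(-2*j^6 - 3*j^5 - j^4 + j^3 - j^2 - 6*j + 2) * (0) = 0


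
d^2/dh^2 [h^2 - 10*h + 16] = 2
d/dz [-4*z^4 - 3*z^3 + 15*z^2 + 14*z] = -16*z^3 - 9*z^2 + 30*z + 14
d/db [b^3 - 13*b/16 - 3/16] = 3*b^2 - 13/16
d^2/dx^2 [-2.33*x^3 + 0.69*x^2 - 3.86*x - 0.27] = 1.38 - 13.98*x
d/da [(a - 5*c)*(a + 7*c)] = 2*a + 2*c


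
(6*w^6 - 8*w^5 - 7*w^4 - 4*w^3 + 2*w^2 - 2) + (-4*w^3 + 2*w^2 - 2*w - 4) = 6*w^6 - 8*w^5 - 7*w^4 - 8*w^3 + 4*w^2 - 2*w - 6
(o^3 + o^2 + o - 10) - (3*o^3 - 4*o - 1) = -2*o^3 + o^2 + 5*o - 9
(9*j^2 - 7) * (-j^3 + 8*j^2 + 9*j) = -9*j^5 + 72*j^4 + 88*j^3 - 56*j^2 - 63*j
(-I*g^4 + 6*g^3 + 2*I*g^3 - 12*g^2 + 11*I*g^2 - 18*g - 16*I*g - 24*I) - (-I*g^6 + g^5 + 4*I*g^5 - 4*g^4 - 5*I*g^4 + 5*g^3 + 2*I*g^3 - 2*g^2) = I*g^6 - g^5 - 4*I*g^5 + 4*g^4 + 4*I*g^4 + g^3 - 10*g^2 + 11*I*g^2 - 18*g - 16*I*g - 24*I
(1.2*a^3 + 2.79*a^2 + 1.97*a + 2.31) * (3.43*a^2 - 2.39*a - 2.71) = 4.116*a^5 + 6.7017*a^4 - 3.163*a^3 - 4.3459*a^2 - 10.8596*a - 6.2601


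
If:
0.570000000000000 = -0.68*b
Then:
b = -0.84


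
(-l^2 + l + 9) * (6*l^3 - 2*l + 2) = -6*l^5 + 6*l^4 + 56*l^3 - 4*l^2 - 16*l + 18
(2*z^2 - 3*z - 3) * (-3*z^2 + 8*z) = -6*z^4 + 25*z^3 - 15*z^2 - 24*z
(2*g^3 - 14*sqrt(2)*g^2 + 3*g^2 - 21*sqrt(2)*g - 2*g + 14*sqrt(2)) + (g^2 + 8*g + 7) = 2*g^3 - 14*sqrt(2)*g^2 + 4*g^2 - 21*sqrt(2)*g + 6*g + 7 + 14*sqrt(2)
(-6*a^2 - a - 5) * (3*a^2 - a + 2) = -18*a^4 + 3*a^3 - 26*a^2 + 3*a - 10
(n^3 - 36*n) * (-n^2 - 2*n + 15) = -n^5 - 2*n^4 + 51*n^3 + 72*n^2 - 540*n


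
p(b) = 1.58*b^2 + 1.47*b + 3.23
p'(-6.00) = -17.49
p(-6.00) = 51.29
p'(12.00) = 39.39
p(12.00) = 248.39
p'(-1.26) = -2.51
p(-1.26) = 3.89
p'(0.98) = 4.57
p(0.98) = 6.19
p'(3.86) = 13.67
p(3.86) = 32.45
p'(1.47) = 6.12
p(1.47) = 8.81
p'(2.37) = 8.96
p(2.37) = 15.59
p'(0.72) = 3.75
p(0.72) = 5.11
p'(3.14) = 11.39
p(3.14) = 23.42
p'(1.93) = 7.57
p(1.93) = 11.95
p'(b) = 3.16*b + 1.47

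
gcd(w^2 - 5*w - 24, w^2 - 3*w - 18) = w + 3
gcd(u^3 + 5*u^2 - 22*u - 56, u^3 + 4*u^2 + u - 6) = u + 2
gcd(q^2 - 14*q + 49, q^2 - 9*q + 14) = q - 7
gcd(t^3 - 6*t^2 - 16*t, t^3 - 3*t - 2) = 1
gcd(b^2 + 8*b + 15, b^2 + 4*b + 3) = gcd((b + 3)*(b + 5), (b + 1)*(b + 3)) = b + 3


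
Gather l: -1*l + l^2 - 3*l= l^2 - 4*l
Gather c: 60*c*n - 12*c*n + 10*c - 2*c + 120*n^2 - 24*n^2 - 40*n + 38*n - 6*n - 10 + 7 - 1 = c*(48*n + 8) + 96*n^2 - 8*n - 4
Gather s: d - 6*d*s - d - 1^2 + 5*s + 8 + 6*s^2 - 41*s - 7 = 6*s^2 + s*(-6*d - 36)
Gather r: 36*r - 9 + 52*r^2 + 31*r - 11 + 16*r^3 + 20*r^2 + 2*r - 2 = 16*r^3 + 72*r^2 + 69*r - 22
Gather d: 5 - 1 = 4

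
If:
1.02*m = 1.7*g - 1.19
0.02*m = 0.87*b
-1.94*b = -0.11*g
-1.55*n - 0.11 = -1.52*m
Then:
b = -0.08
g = -1.46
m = -3.60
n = -3.60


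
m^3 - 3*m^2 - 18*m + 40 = (m - 5)*(m - 2)*(m + 4)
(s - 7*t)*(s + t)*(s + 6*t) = s^3 - 43*s*t^2 - 42*t^3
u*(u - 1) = u^2 - u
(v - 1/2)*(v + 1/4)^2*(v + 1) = v^4 + v^3 - 3*v^2/16 - 7*v/32 - 1/32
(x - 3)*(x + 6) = x^2 + 3*x - 18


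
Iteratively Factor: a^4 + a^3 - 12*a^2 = (a)*(a^3 + a^2 - 12*a) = a*(a - 3)*(a^2 + 4*a) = a^2*(a - 3)*(a + 4)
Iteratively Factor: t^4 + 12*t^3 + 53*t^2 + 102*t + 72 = (t + 2)*(t^3 + 10*t^2 + 33*t + 36) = (t + 2)*(t + 4)*(t^2 + 6*t + 9) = (t + 2)*(t + 3)*(t + 4)*(t + 3)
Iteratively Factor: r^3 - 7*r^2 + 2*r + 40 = (r - 5)*(r^2 - 2*r - 8) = (r - 5)*(r - 4)*(r + 2)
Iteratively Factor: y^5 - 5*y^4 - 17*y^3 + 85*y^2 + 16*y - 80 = (y - 5)*(y^4 - 17*y^2 + 16) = (y - 5)*(y - 4)*(y^3 + 4*y^2 - y - 4) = (y - 5)*(y - 4)*(y + 1)*(y^2 + 3*y - 4) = (y - 5)*(y - 4)*(y - 1)*(y + 1)*(y + 4)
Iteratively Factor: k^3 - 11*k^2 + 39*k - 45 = (k - 3)*(k^2 - 8*k + 15) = (k - 5)*(k - 3)*(k - 3)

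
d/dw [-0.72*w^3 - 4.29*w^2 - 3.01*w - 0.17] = -2.16*w^2 - 8.58*w - 3.01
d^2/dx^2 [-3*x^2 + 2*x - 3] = -6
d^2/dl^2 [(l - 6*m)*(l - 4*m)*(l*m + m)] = 2*m*(3*l - 10*m + 1)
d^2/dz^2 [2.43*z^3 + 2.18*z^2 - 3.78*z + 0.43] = 14.58*z + 4.36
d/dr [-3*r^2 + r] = 1 - 6*r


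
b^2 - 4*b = b*(b - 4)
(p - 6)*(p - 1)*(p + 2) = p^3 - 5*p^2 - 8*p + 12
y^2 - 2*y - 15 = (y - 5)*(y + 3)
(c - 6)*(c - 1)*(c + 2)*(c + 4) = c^4 - c^3 - 28*c^2 - 20*c + 48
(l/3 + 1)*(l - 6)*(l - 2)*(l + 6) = l^4/3 + l^3/3 - 14*l^2 - 12*l + 72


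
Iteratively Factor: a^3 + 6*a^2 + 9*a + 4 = (a + 1)*(a^2 + 5*a + 4) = (a + 1)^2*(a + 4)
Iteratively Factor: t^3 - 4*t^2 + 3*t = (t - 1)*(t^2 - 3*t) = (t - 3)*(t - 1)*(t)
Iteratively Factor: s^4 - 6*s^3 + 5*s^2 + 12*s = (s - 3)*(s^3 - 3*s^2 - 4*s) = (s - 3)*(s + 1)*(s^2 - 4*s) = s*(s - 3)*(s + 1)*(s - 4)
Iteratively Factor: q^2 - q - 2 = (q - 2)*(q + 1)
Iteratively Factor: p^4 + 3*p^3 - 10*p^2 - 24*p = (p + 4)*(p^3 - p^2 - 6*p) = (p + 2)*(p + 4)*(p^2 - 3*p) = p*(p + 2)*(p + 4)*(p - 3)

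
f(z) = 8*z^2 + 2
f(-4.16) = 140.44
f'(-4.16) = -66.56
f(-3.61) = 106.26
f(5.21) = 219.15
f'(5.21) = 83.36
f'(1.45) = 23.20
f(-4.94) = 197.23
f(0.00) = 2.00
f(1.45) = 18.82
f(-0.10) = 2.08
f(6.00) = 290.00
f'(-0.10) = -1.60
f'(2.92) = 46.72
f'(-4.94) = -79.04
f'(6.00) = 96.00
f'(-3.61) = -57.76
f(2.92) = 70.21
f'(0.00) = 0.00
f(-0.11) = 2.10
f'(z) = 16*z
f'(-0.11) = -1.76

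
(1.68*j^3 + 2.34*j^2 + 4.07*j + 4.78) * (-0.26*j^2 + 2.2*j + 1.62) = -0.4368*j^5 + 3.0876*j^4 + 6.8114*j^3 + 11.502*j^2 + 17.1094*j + 7.7436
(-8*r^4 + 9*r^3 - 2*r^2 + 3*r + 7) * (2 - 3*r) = 24*r^5 - 43*r^4 + 24*r^3 - 13*r^2 - 15*r + 14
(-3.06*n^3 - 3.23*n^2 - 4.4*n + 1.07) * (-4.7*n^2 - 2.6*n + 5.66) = 14.382*n^5 + 23.137*n^4 + 11.7584*n^3 - 11.8708*n^2 - 27.686*n + 6.0562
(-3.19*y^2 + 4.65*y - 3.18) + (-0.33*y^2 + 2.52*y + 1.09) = -3.52*y^2 + 7.17*y - 2.09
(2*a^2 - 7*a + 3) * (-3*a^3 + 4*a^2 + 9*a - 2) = -6*a^5 + 29*a^4 - 19*a^3 - 55*a^2 + 41*a - 6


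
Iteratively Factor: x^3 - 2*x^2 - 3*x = (x + 1)*(x^2 - 3*x) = x*(x + 1)*(x - 3)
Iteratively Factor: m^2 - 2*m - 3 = (m + 1)*(m - 3)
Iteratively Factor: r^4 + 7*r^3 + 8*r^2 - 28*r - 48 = (r + 4)*(r^3 + 3*r^2 - 4*r - 12) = (r + 2)*(r + 4)*(r^2 + r - 6) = (r - 2)*(r + 2)*(r + 4)*(r + 3)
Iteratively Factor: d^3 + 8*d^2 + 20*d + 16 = (d + 2)*(d^2 + 6*d + 8) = (d + 2)*(d + 4)*(d + 2)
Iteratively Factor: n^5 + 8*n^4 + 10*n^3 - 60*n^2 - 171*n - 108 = (n + 1)*(n^4 + 7*n^3 + 3*n^2 - 63*n - 108) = (n - 3)*(n + 1)*(n^3 + 10*n^2 + 33*n + 36) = (n - 3)*(n + 1)*(n + 4)*(n^2 + 6*n + 9) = (n - 3)*(n + 1)*(n + 3)*(n + 4)*(n + 3)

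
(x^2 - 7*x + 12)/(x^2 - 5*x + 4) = (x - 3)/(x - 1)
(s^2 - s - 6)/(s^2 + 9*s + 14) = (s - 3)/(s + 7)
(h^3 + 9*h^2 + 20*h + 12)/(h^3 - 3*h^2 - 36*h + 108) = (h^2 + 3*h + 2)/(h^2 - 9*h + 18)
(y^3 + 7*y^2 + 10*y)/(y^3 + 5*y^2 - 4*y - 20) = y/(y - 2)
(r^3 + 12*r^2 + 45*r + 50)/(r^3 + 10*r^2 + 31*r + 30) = (r + 5)/(r + 3)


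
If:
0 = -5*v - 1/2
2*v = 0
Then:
No Solution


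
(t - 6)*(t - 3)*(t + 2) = t^3 - 7*t^2 + 36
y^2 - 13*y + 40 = (y - 8)*(y - 5)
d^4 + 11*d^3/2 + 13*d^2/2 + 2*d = d*(d + 1/2)*(d + 1)*(d + 4)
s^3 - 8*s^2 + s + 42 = (s - 7)*(s - 3)*(s + 2)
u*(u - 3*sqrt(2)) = u^2 - 3*sqrt(2)*u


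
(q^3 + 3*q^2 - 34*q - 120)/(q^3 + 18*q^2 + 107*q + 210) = (q^2 - 2*q - 24)/(q^2 + 13*q + 42)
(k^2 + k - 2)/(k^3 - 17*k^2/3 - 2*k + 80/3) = 3*(k - 1)/(3*k^2 - 23*k + 40)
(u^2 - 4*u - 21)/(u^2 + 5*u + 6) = (u - 7)/(u + 2)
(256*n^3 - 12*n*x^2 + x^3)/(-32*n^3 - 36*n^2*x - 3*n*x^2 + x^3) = (-8*n + x)/(n + x)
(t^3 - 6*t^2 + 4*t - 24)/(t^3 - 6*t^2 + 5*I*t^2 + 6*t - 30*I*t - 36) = (t^2 + 4)/(t^2 + 5*I*t + 6)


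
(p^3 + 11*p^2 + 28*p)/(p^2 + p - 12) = p*(p + 7)/(p - 3)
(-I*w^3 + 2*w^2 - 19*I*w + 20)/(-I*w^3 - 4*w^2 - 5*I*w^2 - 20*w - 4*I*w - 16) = (w^2 + 6*I*w - 5)/(w^2 + 5*w + 4)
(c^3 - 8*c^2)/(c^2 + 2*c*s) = c*(c - 8)/(c + 2*s)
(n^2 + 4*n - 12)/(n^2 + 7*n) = (n^2 + 4*n - 12)/(n*(n + 7))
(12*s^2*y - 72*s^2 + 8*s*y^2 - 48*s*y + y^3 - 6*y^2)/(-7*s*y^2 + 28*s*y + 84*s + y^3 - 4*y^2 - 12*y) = (12*s^2 + 8*s*y + y^2)/(-7*s*y - 14*s + y^2 + 2*y)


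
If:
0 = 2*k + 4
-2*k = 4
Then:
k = -2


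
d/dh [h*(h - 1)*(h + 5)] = 3*h^2 + 8*h - 5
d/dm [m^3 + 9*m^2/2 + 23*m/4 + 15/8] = 3*m^2 + 9*m + 23/4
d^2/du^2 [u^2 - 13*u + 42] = 2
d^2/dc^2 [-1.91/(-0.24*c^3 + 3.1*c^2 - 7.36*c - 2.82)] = ((11.842 - 2.7504*c)*(0.24*c^3 - 3.1*c^2 + 7.36*c + 2.82) + 1.91*(0.72*c^2 - 6.2*c + 7.36)*(1.44*c^2 - 12.4*c + 14.72))/(0.24*c^3 - 3.1*c^2 + 7.36*c + 2.82)^3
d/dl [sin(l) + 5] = cos(l)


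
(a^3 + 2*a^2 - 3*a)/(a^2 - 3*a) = (a^2 + 2*a - 3)/(a - 3)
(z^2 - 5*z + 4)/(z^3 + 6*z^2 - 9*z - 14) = (z^2 - 5*z + 4)/(z^3 + 6*z^2 - 9*z - 14)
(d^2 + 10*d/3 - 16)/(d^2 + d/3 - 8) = (d + 6)/(d + 3)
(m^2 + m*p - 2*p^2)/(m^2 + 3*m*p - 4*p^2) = (m + 2*p)/(m + 4*p)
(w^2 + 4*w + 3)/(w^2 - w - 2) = (w + 3)/(w - 2)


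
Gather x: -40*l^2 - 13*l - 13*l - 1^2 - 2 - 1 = -40*l^2 - 26*l - 4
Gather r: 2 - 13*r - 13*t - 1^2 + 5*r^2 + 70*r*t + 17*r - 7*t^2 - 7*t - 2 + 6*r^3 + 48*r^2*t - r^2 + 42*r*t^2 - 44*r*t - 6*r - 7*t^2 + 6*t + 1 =6*r^3 + r^2*(48*t + 4) + r*(42*t^2 + 26*t - 2) - 14*t^2 - 14*t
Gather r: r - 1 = r - 1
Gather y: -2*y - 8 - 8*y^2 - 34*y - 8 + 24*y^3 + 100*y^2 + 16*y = 24*y^3 + 92*y^2 - 20*y - 16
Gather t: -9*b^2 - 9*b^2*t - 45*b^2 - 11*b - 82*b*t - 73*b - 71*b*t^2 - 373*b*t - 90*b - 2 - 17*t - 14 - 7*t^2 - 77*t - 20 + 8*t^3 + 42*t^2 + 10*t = -54*b^2 - 174*b + 8*t^3 + t^2*(35 - 71*b) + t*(-9*b^2 - 455*b - 84) - 36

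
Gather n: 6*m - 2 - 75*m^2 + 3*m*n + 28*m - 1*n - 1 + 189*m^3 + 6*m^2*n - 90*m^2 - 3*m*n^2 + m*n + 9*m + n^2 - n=189*m^3 - 165*m^2 + 43*m + n^2*(1 - 3*m) + n*(6*m^2 + 4*m - 2) - 3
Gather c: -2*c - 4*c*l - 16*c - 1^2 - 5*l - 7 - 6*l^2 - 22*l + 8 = c*(-4*l - 18) - 6*l^2 - 27*l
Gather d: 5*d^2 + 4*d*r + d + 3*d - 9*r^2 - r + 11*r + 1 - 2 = 5*d^2 + d*(4*r + 4) - 9*r^2 + 10*r - 1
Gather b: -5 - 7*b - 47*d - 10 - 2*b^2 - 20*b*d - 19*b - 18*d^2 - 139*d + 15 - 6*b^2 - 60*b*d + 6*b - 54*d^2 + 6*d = -8*b^2 + b*(-80*d - 20) - 72*d^2 - 180*d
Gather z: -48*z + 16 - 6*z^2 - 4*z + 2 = -6*z^2 - 52*z + 18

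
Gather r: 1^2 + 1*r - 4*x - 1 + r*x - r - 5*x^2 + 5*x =r*x - 5*x^2 + x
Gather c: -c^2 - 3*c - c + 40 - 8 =-c^2 - 4*c + 32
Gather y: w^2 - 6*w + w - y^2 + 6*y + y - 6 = w^2 - 5*w - y^2 + 7*y - 6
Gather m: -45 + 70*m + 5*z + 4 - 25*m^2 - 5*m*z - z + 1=-25*m^2 + m*(70 - 5*z) + 4*z - 40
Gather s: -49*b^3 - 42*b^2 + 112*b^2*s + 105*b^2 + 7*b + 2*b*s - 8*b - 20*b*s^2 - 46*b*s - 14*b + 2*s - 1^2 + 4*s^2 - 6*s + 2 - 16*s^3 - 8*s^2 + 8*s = -49*b^3 + 63*b^2 - 15*b - 16*s^3 + s^2*(-20*b - 4) + s*(112*b^2 - 44*b + 4) + 1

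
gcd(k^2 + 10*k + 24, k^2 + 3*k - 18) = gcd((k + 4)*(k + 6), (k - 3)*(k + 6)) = k + 6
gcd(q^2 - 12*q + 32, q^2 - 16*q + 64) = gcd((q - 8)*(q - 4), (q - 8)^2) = q - 8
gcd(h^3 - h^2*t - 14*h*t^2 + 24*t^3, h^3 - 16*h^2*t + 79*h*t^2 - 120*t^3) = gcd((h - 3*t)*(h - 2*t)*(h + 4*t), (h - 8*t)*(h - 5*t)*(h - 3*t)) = -h + 3*t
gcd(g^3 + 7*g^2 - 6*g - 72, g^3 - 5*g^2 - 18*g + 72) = g^2 + g - 12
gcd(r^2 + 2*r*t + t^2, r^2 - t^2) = r + t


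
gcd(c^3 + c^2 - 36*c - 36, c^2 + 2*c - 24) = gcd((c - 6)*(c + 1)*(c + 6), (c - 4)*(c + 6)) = c + 6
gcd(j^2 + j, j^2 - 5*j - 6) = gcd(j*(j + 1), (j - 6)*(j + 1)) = j + 1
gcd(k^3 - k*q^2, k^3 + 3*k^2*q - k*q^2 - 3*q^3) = -k^2 + q^2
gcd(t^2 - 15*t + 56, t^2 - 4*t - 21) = t - 7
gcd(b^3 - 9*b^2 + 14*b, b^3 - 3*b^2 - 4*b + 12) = b - 2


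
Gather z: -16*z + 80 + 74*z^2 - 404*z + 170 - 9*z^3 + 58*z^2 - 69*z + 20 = -9*z^3 + 132*z^2 - 489*z + 270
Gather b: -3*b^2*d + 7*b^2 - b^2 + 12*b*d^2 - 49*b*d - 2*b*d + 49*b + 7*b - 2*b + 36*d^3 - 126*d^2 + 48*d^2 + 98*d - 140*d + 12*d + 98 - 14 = b^2*(6 - 3*d) + b*(12*d^2 - 51*d + 54) + 36*d^3 - 78*d^2 - 30*d + 84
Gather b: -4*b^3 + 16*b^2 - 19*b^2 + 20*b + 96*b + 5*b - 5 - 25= -4*b^3 - 3*b^2 + 121*b - 30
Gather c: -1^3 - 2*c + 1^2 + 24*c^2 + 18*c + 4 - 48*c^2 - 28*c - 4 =-24*c^2 - 12*c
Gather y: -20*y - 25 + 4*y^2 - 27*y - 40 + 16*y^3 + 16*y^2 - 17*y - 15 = 16*y^3 + 20*y^2 - 64*y - 80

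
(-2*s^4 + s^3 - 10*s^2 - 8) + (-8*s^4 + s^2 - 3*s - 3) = -10*s^4 + s^3 - 9*s^2 - 3*s - 11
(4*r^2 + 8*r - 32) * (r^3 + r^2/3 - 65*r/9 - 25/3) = 4*r^5 + 28*r^4/3 - 524*r^3/9 - 916*r^2/9 + 1480*r/9 + 800/3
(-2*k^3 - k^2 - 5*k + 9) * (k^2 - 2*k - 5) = -2*k^5 + 3*k^4 + 7*k^3 + 24*k^2 + 7*k - 45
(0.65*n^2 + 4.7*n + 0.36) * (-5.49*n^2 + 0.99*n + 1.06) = -3.5685*n^4 - 25.1595*n^3 + 3.3656*n^2 + 5.3384*n + 0.3816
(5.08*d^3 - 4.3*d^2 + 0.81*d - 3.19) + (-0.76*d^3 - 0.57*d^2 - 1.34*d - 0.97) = 4.32*d^3 - 4.87*d^2 - 0.53*d - 4.16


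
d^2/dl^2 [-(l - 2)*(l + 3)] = -2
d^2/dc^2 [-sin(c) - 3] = sin(c)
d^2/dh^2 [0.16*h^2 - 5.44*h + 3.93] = 0.320000000000000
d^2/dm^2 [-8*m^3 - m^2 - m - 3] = -48*m - 2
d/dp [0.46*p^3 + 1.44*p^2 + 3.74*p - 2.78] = 1.38*p^2 + 2.88*p + 3.74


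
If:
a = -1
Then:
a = -1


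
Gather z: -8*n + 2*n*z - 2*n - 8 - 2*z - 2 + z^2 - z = -10*n + z^2 + z*(2*n - 3) - 10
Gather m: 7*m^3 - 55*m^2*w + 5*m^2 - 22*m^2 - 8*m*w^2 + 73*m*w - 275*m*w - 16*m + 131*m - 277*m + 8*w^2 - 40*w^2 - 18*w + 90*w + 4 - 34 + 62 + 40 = 7*m^3 + m^2*(-55*w - 17) + m*(-8*w^2 - 202*w - 162) - 32*w^2 + 72*w + 72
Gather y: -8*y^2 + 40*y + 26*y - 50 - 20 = -8*y^2 + 66*y - 70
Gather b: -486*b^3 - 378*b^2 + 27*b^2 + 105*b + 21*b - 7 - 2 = -486*b^3 - 351*b^2 + 126*b - 9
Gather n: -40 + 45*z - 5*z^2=-5*z^2 + 45*z - 40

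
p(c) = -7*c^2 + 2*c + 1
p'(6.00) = -82.00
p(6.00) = -239.00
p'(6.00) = -82.00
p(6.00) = -239.00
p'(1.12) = -13.68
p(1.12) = -5.54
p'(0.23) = -1.22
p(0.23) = 1.09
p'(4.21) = -56.94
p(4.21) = -114.65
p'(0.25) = -1.50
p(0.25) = 1.06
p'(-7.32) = 104.48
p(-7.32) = -388.72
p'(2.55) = -33.70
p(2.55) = -39.42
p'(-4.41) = 63.74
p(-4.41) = -143.96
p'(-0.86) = 14.04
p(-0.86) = -5.90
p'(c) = 2 - 14*c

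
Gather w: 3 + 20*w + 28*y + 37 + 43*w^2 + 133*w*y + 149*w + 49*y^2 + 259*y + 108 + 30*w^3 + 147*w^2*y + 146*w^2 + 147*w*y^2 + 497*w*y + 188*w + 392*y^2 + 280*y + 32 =30*w^3 + w^2*(147*y + 189) + w*(147*y^2 + 630*y + 357) + 441*y^2 + 567*y + 180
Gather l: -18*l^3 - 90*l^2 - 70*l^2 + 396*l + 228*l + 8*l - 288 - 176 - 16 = -18*l^3 - 160*l^2 + 632*l - 480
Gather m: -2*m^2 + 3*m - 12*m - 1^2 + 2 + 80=-2*m^2 - 9*m + 81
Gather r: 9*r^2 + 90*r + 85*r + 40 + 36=9*r^2 + 175*r + 76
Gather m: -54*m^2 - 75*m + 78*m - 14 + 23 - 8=-54*m^2 + 3*m + 1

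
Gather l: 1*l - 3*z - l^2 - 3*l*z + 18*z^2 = -l^2 + l*(1 - 3*z) + 18*z^2 - 3*z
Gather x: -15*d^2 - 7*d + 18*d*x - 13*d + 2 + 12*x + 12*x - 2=-15*d^2 - 20*d + x*(18*d + 24)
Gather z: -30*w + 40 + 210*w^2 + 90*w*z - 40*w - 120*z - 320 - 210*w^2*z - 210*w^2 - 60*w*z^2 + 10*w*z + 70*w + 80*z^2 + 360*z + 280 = z^2*(80 - 60*w) + z*(-210*w^2 + 100*w + 240)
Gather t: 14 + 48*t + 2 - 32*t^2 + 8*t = -32*t^2 + 56*t + 16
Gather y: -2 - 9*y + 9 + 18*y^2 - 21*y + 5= 18*y^2 - 30*y + 12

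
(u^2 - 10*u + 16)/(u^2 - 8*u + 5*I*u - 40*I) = (u - 2)/(u + 5*I)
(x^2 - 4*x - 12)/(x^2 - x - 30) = (x + 2)/(x + 5)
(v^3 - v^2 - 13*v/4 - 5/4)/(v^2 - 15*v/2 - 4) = (2*v^2 - 3*v - 5)/(2*(v - 8))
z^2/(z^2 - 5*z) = z/(z - 5)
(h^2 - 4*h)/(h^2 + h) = (h - 4)/(h + 1)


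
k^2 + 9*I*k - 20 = (k + 4*I)*(k + 5*I)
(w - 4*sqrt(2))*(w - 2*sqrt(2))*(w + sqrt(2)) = w^3 - 5*sqrt(2)*w^2 + 4*w + 16*sqrt(2)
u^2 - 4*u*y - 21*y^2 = (u - 7*y)*(u + 3*y)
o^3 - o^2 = o^2*(o - 1)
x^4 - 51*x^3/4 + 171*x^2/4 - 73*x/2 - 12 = (x - 8)*(x - 3)*(x - 2)*(x + 1/4)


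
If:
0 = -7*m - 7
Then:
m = -1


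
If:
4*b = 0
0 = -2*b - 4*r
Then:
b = 0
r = 0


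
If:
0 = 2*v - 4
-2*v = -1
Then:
No Solution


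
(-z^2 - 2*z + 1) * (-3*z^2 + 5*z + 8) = 3*z^4 + z^3 - 21*z^2 - 11*z + 8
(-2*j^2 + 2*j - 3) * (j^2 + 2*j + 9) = -2*j^4 - 2*j^3 - 17*j^2 + 12*j - 27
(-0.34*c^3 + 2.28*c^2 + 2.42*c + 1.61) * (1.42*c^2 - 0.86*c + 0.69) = -0.4828*c^5 + 3.53*c^4 + 1.241*c^3 + 1.7782*c^2 + 0.2852*c + 1.1109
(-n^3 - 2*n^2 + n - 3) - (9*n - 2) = -n^3 - 2*n^2 - 8*n - 1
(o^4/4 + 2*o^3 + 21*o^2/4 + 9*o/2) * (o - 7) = o^5/4 + o^4/4 - 35*o^3/4 - 129*o^2/4 - 63*o/2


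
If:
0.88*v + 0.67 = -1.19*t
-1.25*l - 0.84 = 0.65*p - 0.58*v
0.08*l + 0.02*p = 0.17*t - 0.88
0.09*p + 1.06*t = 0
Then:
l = -129.27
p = 274.78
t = -23.33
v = 30.79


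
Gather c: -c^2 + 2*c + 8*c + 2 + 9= -c^2 + 10*c + 11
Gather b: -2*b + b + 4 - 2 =2 - b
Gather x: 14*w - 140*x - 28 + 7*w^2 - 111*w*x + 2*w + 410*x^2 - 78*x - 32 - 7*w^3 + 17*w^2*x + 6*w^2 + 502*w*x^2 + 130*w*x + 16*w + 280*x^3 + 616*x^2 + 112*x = -7*w^3 + 13*w^2 + 32*w + 280*x^3 + x^2*(502*w + 1026) + x*(17*w^2 + 19*w - 106) - 60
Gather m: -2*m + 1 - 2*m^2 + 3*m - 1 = -2*m^2 + m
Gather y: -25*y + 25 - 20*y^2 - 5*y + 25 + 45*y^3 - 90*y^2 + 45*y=45*y^3 - 110*y^2 + 15*y + 50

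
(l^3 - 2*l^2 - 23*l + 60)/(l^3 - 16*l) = (l^2 + 2*l - 15)/(l*(l + 4))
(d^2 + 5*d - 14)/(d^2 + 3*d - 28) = (d - 2)/(d - 4)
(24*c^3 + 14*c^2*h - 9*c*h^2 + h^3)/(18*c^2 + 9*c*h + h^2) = (24*c^3 + 14*c^2*h - 9*c*h^2 + h^3)/(18*c^2 + 9*c*h + h^2)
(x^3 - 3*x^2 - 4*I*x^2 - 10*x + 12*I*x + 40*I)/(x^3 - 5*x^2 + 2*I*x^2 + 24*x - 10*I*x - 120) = (x + 2)/(x + 6*I)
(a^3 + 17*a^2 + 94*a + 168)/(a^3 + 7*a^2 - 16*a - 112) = (a + 6)/(a - 4)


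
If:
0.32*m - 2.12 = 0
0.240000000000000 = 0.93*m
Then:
No Solution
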